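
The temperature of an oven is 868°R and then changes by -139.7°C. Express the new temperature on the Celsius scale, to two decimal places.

Initial temperature in Celsius: (868 - 491.67) × 5/9 = 209.0722°C.
Final Celsius temperature: 209.0722 - 139.7000 = 69.3722°C.

69.37°C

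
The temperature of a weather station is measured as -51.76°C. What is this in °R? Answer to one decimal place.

In Rankine: -51.7600 × 1.8 + 491.67 = 398.5°R.

398.5°R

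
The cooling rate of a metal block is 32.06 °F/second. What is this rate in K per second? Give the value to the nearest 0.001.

Since only a temperature interval is involved, the additive offset between the scales drops out.
A change of 1°F is a change of 5/9 K, so 32.06 × 5/9 = 17.811.

17.811 K/second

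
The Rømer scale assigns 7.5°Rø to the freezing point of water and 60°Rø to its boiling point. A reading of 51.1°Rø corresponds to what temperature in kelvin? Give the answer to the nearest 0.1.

Linear interpolation between the fixed points: C = (51.1 - 7.5) × 100 / (60 - 7.5) = 83.0476°C.
Then 83.0476 + 273.15 = 356.2 K.

356.2 K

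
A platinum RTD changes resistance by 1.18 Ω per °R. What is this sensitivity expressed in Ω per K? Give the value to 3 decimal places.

The quantity depends on a temperature interval, so only the ratio of degree sizes applies; the offset between the scales is irrelevant.
A change of 1 K is a change of 1.8°R, so per K the value is 1.18 × 1.8 = 2.124.

2.124 Ω per K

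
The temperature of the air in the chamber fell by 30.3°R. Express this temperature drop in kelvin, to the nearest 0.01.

For a temperature interval the offset drops out; only the factor 5/9 applies.
30.3 × 5/9 = 16.83.

16.83 K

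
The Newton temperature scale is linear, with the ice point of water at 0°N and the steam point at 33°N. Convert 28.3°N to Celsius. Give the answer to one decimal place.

85.8°C

Linear interpolation between the fixed points: C = (28.3 - 0) × 100 / (33 - 0) = 85.7576°C.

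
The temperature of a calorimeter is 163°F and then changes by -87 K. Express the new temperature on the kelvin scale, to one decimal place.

258.9 K

Initial temperature in Celsius: (163 - 32) × 5/9 = 72.7778°C.
The 87 K change is an interval; Kelvin and Celsius degrees are the same size, so ΔC = -87°C.
Final Celsius temperature: 72.7778 - 87.0000 = -14.2222°C.
In kelvin: -14.2222 + 273.15 = 258.9 K.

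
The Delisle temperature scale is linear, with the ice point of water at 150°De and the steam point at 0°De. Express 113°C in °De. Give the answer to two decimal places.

Linearly onto the Delisle scale: 150 + (113.0000 / 100) × (0 - 150) = -19.50°De.

-19.50°De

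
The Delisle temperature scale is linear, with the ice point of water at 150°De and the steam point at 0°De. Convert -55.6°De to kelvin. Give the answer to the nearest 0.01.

410.22 K

Linear interpolation between the fixed points: C = (-55.6 - 150) × 100 / (0 - 150) = 137.0667°C.
Then 137.0667 + 273.15 = 410.22 K.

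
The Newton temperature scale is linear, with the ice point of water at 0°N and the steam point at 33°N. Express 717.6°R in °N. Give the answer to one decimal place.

41.4°N

First in Celsius: (717.6 - 491.67) × 5/9 = 125.5167°C.
Linearly onto the Newton scale: 0 + (125.5167 / 100) × (33 - 0) = 41.4°N.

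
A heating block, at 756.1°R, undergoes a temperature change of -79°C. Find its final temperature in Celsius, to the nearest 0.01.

67.91°C

Initial temperature in Celsius: (756.1 - 491.67) × 5/9 = 146.9056°C.
Final Celsius temperature: 146.9056 - 79.0000 = 67.9056°C.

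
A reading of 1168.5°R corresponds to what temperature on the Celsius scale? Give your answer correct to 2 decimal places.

376.02°C

In Celsius: (1168.5 - 491.67) × 5/9 = 376.0167°C.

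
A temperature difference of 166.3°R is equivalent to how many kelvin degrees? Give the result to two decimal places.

92.39 K

For a temperature interval the offset drops out; only the factor 5/9 applies.
166.3 × 5/9 = 92.39.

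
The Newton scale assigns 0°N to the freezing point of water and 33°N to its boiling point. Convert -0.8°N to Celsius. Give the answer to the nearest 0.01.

-2.42°C

Linear interpolation between the fixed points: C = (-0.8 - 0) × 100 / (33 - 0) = -2.4242°C.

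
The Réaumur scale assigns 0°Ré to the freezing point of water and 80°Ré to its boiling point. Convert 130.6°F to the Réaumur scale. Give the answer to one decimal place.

First in Celsius: (130.6 - 32) × 5/9 = 54.7778°C.
Linearly onto the Réaumur scale: 0 + (54.7778 / 100) × (80 - 0) = 43.8°Ré.

43.8°Ré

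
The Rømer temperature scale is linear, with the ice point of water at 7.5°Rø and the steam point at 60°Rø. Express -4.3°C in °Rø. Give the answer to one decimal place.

Linearly onto the Rømer scale: 7.5 + (-4.3000 / 100) × (60 - 7.5) = 5.2°Rø.

5.2°Rø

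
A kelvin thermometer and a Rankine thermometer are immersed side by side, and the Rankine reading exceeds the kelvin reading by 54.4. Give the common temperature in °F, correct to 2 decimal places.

Let x be the kelvin reading; then the Rankine reading is 1.8·x.
(1.8·x) - x = 54.4  ⇒  (0.8)·x = 54.4  ⇒  x = 68.0000 K.
In Celsius: 68 - 273.15 = -205.1500°C.
In Fahrenheit: -205.1500 × 1.8 + 32 = -337.27°F.

-337.27°F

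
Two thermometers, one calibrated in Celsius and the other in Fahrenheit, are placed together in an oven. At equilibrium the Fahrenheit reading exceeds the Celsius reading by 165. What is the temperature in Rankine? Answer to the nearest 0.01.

Let x be the Celsius reading; then the Fahrenheit reading is 1.8·x + 32.
(1.8·x + 32) - x = 165  ⇒  (0.8)·x = 133  ⇒  x = 166.2500°C.
In Rankine: 166.2500 × 1.8 + 491.67 = 790.92°R.

790.92°R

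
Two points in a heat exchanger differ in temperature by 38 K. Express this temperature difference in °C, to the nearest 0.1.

38.0°C

Kelvin and Celsius degrees are the same size, so the interval is unchanged: 38.0.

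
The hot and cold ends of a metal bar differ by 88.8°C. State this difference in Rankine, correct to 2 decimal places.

For a temperature interval the offset drops out; only the factor 1.8 applies.
88.8 × 1.8 = 159.84.

159.84°R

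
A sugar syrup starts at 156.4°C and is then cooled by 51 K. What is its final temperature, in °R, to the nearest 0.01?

681.39°R

The 51 K change is an interval; Kelvin and Celsius degrees are the same size, so ΔC = -51°C.
Final Celsius temperature: 156.4000 - 51.0000 = 105.4000°C.
In Rankine: 105.4000 × 1.8 + 491.67 = 681.39°R.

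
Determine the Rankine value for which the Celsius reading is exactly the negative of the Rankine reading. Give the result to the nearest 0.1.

175.6°R

Let R be the Rankine reading. The Celsius reading is C = 5/9·R - 273.15.
Require C = -1·R: 5/9·R - 273.15 = -1·R.
(14/9)·R = 273.15  ⇒  R = 175.6.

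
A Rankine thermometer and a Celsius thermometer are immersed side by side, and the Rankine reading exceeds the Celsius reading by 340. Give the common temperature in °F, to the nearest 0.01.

-309.26°F

Let x be the Rankine reading; then the Celsius reading is 5/9·x - 273.15.
(5/9·x - 273.15) - x = -340  ⇒  (-4/9)·x = -66.85  ⇒  x = 150.4125°R.
In Celsius: (150.4125 - 491.67) × 5/9 = -189.5875°C.
In Fahrenheit: -189.5875 × 1.8 + 32 = -309.26°F.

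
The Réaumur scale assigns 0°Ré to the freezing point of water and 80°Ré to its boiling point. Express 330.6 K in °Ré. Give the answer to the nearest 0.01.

45.96°Ré

First in Celsius: 330.6 - 273.15 = 57.4500°C.
Linearly onto the Réaumur scale: 0 + (57.4500 / 100) × (80 - 0) = 45.96°Ré.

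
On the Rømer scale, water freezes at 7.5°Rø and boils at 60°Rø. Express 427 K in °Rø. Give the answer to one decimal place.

88.3°Rø

First in Celsius: 427 - 273.15 = 153.8500°C.
Linearly onto the Rømer scale: 7.5 + (153.8500 / 100) × (60 - 7.5) = 88.3°Rø.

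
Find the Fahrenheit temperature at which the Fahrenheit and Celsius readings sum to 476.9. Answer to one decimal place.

Let F be the Fahrenheit reading. The Celsius reading is C = 5/9·F - 17.7778.
Require F + C = 476.9: (14/9)·F - 17.7778 = 476.9.
F = (476.9 + 17.7778) / (14/9) = 318.0.

318.0°F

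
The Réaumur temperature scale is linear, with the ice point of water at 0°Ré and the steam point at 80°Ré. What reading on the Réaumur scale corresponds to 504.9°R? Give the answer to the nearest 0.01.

First in Celsius: (504.9 - 491.67) × 5/9 = 7.3500°C.
Linearly onto the Réaumur scale: 0 + (7.3500 / 100) × (80 - 0) = 5.88°Ré.

5.88°Ré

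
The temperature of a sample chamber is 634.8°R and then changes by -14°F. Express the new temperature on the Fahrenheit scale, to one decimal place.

161.1°F

Initial temperature in Celsius: (634.8 - 491.67) × 5/9 = 79.5167°C.
The 14°F change is an interval, so only the factor 5/9 applies: -14 × 5/9 = -7.7778°C.
Final Celsius temperature: 79.5167 - 7.7778 = 71.7389°C.
In Fahrenheit: 71.7389 × 1.8 + 32 = 161.1°F.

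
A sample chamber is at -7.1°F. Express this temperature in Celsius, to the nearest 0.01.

-21.72°C

In Celsius: (-7.1 - 32) × 5/9 = -21.7222°C.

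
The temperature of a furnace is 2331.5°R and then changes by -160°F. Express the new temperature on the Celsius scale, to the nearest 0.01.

933.24°C

Initial temperature in Celsius: (2331.5 - 491.67) × 5/9 = 1022.1278°C.
The 160°F change is an interval, so only the factor 5/9 applies: -160 × 5/9 = -88.8889°C.
Final Celsius temperature: 1022.1278 - 88.8889 = 933.2389°C.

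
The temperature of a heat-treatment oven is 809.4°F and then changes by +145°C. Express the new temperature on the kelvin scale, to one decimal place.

Initial temperature in Celsius: (809.4 - 32) × 5/9 = 431.8889°C.
Final Celsius temperature: 431.8889 + 145.0000 = 576.8889°C.
In kelvin: 576.8889 + 273.15 = 850.0 K.

850.0 K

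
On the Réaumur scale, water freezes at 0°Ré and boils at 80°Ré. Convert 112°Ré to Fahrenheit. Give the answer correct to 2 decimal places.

Linear interpolation between the fixed points: C = (112 - 0) × 100 / (80 - 0) = 140.0000°C.
Then 140.0000 × 1.8 + 32 = 284.00°F.

284.00°F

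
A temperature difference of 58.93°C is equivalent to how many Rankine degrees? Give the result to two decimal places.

106.07°R

For a temperature interval the offset drops out; only the factor 1.8 applies.
58.93 × 1.8 = 106.07.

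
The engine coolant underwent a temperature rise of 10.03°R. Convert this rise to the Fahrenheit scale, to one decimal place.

Rankine and Fahrenheit degrees are the same size, so the interval is unchanged: 10.0.

10.0°F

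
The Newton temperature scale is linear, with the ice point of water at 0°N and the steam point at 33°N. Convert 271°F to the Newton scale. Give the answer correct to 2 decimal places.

First in Celsius: (271 - 32) × 5/9 = 132.7778°C.
Linearly onto the Newton scale: 0 + (132.7778 / 100) × (33 - 0) = 43.82°N.

43.82°N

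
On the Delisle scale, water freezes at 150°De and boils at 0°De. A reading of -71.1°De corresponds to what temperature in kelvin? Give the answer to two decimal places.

420.55 K

Linear interpolation between the fixed points: C = (-71.1 - 150) × 100 / (0 - 150) = 147.4000°C.
Then 147.4000 + 273.15 = 420.55 K.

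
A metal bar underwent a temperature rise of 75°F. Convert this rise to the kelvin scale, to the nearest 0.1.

41.7 K

Only the scale ratio 5/9 matters for a change in temperature.
75 × 5/9 = 41.7.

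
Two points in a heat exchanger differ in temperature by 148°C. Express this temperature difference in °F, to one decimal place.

266.4°F

Only the scale ratio 1.8 matters for a change in temperature.
148 × 1.8 = 266.4.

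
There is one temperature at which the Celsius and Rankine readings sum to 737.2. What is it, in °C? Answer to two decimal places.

Let C be the Celsius reading. The Rankine reading is R = 1.8·C + 491.67.
Require C + R = 737.2: (2.8)·C + 491.67 = 737.2.
C = (737.2 - 491.67) / (2.8) = 87.69.

87.69°C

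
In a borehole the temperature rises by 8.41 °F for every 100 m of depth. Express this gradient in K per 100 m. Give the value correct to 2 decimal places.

The quantity depends on a temperature interval, so only the ratio of degree sizes applies; the offset between the scales is irrelevant.
A change of 1°F is a change of 5/9 K, so 8.41 × 5/9 = 4.67.

4.67 K/100 m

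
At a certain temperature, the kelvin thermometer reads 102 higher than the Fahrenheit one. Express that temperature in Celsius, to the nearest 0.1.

173.9°C

Let x be the Fahrenheit reading; then the kelvin reading is 5/9·x + 255.372.
(5/9·x + 255.372) - x = 102  ⇒  (-4/9)·x = -153.372  ⇒  x = 345.0875°F.
In Celsius: (345.0875 - 32) × 5/9 = 173.9°C.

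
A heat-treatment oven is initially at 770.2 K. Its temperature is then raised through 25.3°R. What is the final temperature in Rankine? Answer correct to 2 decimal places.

Initial temperature in Celsius: 770.2 - 273.15 = 497.0500°C.
The 25.3°R change is an interval, so only the factor 5/9 applies: +25.3 × 5/9 = +14.0556°C.
Final Celsius temperature: 497.0500 + 14.0556 = 511.1056°C.
In Rankine: 511.1056 × 1.8 + 491.67 = 1411.66°R.

1411.66°R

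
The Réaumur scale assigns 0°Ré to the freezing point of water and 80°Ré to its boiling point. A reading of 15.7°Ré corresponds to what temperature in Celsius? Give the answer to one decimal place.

Linear interpolation between the fixed points: C = (15.7 - 0) × 100 / (80 - 0) = 19.6250°C.

19.6°C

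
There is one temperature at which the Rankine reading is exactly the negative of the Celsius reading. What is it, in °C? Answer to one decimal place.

-175.6°C

Let C be the Celsius reading. The Rankine reading is R = 1.8·C + 491.67.
Require R = -1·C: 1.8·C + 491.67 = -1·C.
(2.8)·C = -491.67  ⇒  C = -175.6.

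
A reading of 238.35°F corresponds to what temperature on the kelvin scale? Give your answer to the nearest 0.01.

In Celsius: (238.35 - 32) × 5/9 = 114.6389°C.
In kelvin: 114.6389 + 273.15 = 387.79 K.

387.79 K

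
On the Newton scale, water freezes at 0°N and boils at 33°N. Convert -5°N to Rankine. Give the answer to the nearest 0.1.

464.4°R

Linear interpolation between the fixed points: C = (-5 - 0) × 100 / (33 - 0) = -15.1515°C.
Then -15.1515 × 1.8 + 491.67 = 464.4°R.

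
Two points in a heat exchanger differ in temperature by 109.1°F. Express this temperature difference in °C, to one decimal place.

60.6°C

For a temperature interval the offset drops out; only the factor 5/9 applies.
109.1 × 5/9 = 60.6.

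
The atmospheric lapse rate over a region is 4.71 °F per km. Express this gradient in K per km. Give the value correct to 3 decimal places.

2.617 K/km

Since only a temperature interval is involved, the additive offset between the scales drops out.
A change of 1°F is a change of 5/9 K, so 4.71 × 5/9 = 2.617.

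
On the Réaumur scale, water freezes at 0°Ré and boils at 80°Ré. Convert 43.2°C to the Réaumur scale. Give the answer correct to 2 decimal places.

34.56°Ré

Linearly onto the Réaumur scale: 0 + (43.2000 / 100) × (80 - 0) = 34.56°Ré.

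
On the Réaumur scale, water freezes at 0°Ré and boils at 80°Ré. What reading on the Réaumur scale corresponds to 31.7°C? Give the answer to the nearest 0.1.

Linearly onto the Réaumur scale: 0 + (31.7000 / 100) × (80 - 0) = 25.4°Ré.

25.4°Ré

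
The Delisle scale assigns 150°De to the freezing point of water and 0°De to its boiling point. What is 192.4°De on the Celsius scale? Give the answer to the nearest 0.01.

Linear interpolation between the fixed points: C = (192.4 - 150) × 100 / (0 - 150) = -28.2667°C.

-28.27°C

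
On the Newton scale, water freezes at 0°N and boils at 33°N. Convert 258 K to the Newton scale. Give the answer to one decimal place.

-5.0°N

First in Celsius: 258 - 273.15 = -15.1500°C.
Linearly onto the Newton scale: 0 + (-15.1500 / 100) × (33 - 0) = -5.0°N.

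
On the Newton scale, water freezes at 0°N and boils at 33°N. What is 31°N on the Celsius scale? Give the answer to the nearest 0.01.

93.94°C

Linear interpolation between the fixed points: C = (31 - 0) × 100 / (33 - 0) = 93.9394°C.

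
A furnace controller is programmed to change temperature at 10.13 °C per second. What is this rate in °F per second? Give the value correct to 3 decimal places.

The quantity depends on a temperature interval, so only the ratio of degree sizes applies; the offset between the scales is irrelevant.
A change of 1°C is a change of 1.8°F, so 10.13 × 1.8 = 18.234.

18.234 °F/second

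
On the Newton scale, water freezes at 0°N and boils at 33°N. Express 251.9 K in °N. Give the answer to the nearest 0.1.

-7.0°N

First in Celsius: 251.9 - 273.15 = -21.2500°C.
Linearly onto the Newton scale: 0 + (-21.2500 / 100) × (33 - 0) = -7.0°N.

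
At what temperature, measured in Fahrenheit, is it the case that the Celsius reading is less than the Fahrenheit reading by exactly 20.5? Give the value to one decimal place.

Let F be the Fahrenheit reading. The Celsius reading is C = 5/9·F - 17.7778.
Require C - F = -20.5: (-4/9)·F - 17.7778 = -20.5.
F = (-20.5 + 17.7778) / (-4/9) = 6.1.

6.1°F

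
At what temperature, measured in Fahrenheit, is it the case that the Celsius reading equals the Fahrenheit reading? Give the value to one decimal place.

Let F be the Fahrenheit reading. The Celsius reading is C = 5/9·F - 17.7778.
Set C = F: 5/9·F - 17.7778 = F.
(-4/9)·F = 17.7778  ⇒  F = -40.0.

-40.0°F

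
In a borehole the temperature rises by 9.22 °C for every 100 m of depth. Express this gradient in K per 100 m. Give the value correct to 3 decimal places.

The quantity depends on a temperature interval, so only the ratio of degree sizes applies; the offset between the scales is irrelevant.
A change of 1°C is a change of 1 K, so 9.22 × 1 = 9.220.

9.220 K/100 m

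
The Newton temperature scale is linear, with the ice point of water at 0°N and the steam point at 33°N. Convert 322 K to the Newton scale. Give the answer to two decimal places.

First in Celsius: 322 - 273.15 = 48.8500°C.
Linearly onto the Newton scale: 0 + (48.8500 / 100) × (33 - 0) = 16.12°N.

16.12°N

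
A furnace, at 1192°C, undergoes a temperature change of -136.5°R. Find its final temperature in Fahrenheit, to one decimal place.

The 136.5°R change is an interval, so only the factor 5/9 applies: -136.5 × 5/9 = -75.8333°C.
Final Celsius temperature: 1192.0000 - 75.8333 = 1116.1667°C.
In Fahrenheit: 1116.1667 × 1.8 + 32 = 2041.1°F.

2041.1°F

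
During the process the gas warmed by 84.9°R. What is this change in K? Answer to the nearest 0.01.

Only the scale ratio 5/9 matters for a change in temperature.
84.9 × 5/9 = 47.17.

47.17 K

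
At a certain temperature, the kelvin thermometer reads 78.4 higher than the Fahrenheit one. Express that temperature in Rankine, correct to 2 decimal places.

857.86°R

Let x be the Fahrenheit reading; then the kelvin reading is 5/9·x + 255.372.
(5/9·x + 255.372) - x = 78.4  ⇒  (-4/9)·x = -176.972  ⇒  x = 398.1875°F.
In Celsius: (398.1875 - 32) × 5/9 = 203.4375°C.
In Rankine: 203.4375 × 1.8 + 491.67 = 857.86°R.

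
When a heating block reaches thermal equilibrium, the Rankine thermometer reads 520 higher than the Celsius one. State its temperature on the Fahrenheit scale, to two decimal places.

95.74°F

Let x be the Celsius reading; then the Rankine reading is 1.8·x + 491.67.
(1.8·x + 491.67) - x = 520  ⇒  (0.8)·x = 28.33  ⇒  x = 35.4125°C.
In Fahrenheit: 35.4125 × 1.8 + 32 = 95.74°F.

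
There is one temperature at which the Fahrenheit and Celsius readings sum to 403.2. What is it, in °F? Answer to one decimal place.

270.6°F

Let F be the Fahrenheit reading. The Celsius reading is C = 5/9·F - 17.7778.
Require F + C = 403.2: (14/9)·F - 17.7778 = 403.2.
F = (403.2 + 17.7778) / (14/9) = 270.6.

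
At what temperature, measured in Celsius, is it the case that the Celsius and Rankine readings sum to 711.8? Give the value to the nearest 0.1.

Let C be the Celsius reading. The Rankine reading is R = 1.8·C + 491.67.
Require C + R = 711.8: (2.8)·C + 491.67 = 711.8.
C = (711.8 - 491.67) / (2.8) = 78.6.

78.6°C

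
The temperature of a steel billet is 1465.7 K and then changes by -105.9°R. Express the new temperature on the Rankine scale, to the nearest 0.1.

2532.4°R

Initial temperature in Celsius: 1465.7 - 273.15 = 1192.5500°C.
The 105.9°R change is an interval, so only the factor 5/9 applies: -105.9 × 5/9 = -58.8333°C.
Final Celsius temperature: 1192.5500 - 58.8333 = 1133.7167°C.
In Rankine: 1133.7167 × 1.8 + 491.67 = 2532.4°R.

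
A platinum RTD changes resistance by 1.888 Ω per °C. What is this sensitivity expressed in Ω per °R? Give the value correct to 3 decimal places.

The quantity depends on a temperature interval, so only the ratio of degree sizes applies; the offset between the scales is irrelevant.
A change of 1°R is a change of 5/9°C, so per °R the value is 1.888 × 5/9 = 1.049.

1.049 Ω per °R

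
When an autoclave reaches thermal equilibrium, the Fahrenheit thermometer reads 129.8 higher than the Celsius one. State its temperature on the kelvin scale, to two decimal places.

395.40 K

Let x be the Celsius reading; then the Fahrenheit reading is 1.8·x + 32.
(1.8·x + 32) - x = 129.8  ⇒  (0.8)·x = 97.8  ⇒  x = 122.2500°C.
In kelvin: 122.2500 + 273.15 = 395.40 K.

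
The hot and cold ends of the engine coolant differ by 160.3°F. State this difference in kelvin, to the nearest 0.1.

89.1 K

Only the scale ratio 5/9 matters for a change in temperature.
160.3 × 5/9 = 89.1.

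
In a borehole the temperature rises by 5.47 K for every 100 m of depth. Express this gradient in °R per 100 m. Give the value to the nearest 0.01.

9.85 °R/100 m

The quantity depends on a temperature interval, so only the ratio of degree sizes applies; the offset between the scales is irrelevant.
A change of 1 K is a change of 1.8°R, so 5.47 × 1.8 = 9.85.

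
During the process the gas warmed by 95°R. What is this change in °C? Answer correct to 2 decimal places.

52.78°C

An interval of 1°R corresponds to 5/9°C.
95 × 5/9 = 52.78.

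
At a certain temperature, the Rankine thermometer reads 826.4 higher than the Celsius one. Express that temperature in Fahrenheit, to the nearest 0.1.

Let x be the Celsius reading; then the Rankine reading is 1.8·x + 491.67.
(1.8·x + 491.67) - x = 826.4  ⇒  (0.8)·x = 334.73  ⇒  x = 418.4125°C.
In Fahrenheit: 418.4125 × 1.8 + 32 = 785.1°F.

785.1°F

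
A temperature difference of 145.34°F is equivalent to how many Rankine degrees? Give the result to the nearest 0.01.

145.34°R

Fahrenheit and Rankine degrees are the same size, so the interval is unchanged: 145.34.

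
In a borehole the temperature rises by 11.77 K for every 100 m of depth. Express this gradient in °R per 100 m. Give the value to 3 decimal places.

21.186 °R/100 m

The quantity depends on a temperature interval, so only the ratio of degree sizes applies; the offset between the scales is irrelevant.
A change of 1 K is a change of 1.8°R, so 11.77 × 1.8 = 21.186.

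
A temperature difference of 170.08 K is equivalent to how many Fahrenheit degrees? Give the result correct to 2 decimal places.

Only the scale ratio 1.8 matters for a change in temperature.
170.08 × 1.8 = 306.14.

306.14°F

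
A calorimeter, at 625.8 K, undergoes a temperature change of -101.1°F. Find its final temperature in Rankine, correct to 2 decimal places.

1025.34°R

Initial temperature in Celsius: 625.8 - 273.15 = 352.6500°C.
The 101.1°F change is an interval, so only the factor 5/9 applies: -101.1 × 5/9 = -56.1667°C.
Final Celsius temperature: 352.6500 - 56.1667 = 296.4833°C.
In Rankine: 296.4833 × 1.8 + 491.67 = 1025.34°R.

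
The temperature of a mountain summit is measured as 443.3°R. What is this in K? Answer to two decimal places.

In Celsius: (443.3 - 491.67) × 5/9 = -26.8722°C.
In kelvin: -26.8722 + 273.15 = 246.28 K.

246.28 K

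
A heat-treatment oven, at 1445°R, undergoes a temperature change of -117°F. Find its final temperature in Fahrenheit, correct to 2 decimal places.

868.33°F

Initial temperature in Celsius: (1445 - 491.67) × 5/9 = 529.6278°C.
The 117°F change is an interval, so only the factor 5/9 applies: -117 × 5/9 = -65.0000°C.
Final Celsius temperature: 529.6278 - 65.0000 = 464.6278°C.
In Fahrenheit: 464.6278 × 1.8 + 32 = 868.33°F.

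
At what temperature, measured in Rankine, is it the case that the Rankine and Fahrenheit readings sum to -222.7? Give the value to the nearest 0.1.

118.5°R

Let R be the Rankine reading. The Fahrenheit reading is F = 1·R - 459.67.
Require R + F = -222.7: (2)·R - 459.67 = -222.7.
R = (-222.7 + 459.67) / (2) = 118.5.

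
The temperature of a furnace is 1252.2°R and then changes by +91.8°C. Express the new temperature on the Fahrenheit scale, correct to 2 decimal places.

Initial temperature in Celsius: (1252.2 - 491.67) × 5/9 = 422.5167°C.
Final Celsius temperature: 422.5167 + 91.8000 = 514.3167°C.
In Fahrenheit: 514.3167 × 1.8 + 32 = 957.77°F.

957.77°F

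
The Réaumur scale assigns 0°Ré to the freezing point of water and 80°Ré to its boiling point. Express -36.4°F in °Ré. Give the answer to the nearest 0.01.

First in Celsius: (-36.4 - 32) × 5/9 = -38.0000°C.
Linearly onto the Réaumur scale: 0 + (-38.0000 / 100) × (80 - 0) = -30.40°Ré.

-30.40°Ré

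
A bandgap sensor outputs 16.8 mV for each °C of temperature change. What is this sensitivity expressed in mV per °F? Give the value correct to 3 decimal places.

The quantity depends on a temperature interval, so only the ratio of degree sizes applies; the offset between the scales is irrelevant.
A change of 1°F is a change of 5/9°C, so per °F the value is 16.8 × 5/9 = 9.333.

9.333 mV per °F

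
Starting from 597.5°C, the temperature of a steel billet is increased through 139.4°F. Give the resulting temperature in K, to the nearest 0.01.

948.09 K

The 139.4°F change is an interval, so only the factor 5/9 applies: +139.4 × 5/9 = +77.4444°C.
Final Celsius temperature: 597.5000 + 77.4444 = 674.9444°C.
In kelvin: 674.9444 + 273.15 = 948.09 K.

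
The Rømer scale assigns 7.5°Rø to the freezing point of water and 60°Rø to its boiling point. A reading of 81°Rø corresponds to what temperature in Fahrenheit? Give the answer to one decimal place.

Linear interpolation between the fixed points: C = (81 - 7.5) × 100 / (60 - 7.5) = 140.0000°C.
Then 140.0000 × 1.8 + 32 = 284.0°F.

284.0°F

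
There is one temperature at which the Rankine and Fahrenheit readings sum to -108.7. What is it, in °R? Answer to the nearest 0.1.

175.5°R

Let R be the Rankine reading. The Fahrenheit reading is F = 1·R - 459.67.
Require R + F = -108.7: (2)·R - 459.67 = -108.7.
R = (-108.7 + 459.67) / (2) = 175.5.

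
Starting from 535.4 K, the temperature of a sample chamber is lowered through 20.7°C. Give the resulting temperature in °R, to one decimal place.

926.5°R

Initial temperature in Celsius: 535.4 - 273.15 = 262.2500°C.
Final Celsius temperature: 262.2500 - 20.7000 = 241.5500°C.
In Rankine: 241.5500 × 1.8 + 491.67 = 926.5°R.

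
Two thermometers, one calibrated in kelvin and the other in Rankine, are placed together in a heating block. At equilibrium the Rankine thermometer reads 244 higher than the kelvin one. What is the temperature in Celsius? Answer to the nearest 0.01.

Let x be the kelvin reading; then the Rankine reading is 1.8·x.
(1.8·x) - x = 244  ⇒  (0.8)·x = 244  ⇒  x = 305.0000 K.
In Celsius: 305 - 273.15 = 31.85°C.

31.85°C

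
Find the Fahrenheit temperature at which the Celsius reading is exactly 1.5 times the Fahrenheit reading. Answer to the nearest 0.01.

Let F be the Fahrenheit reading. The Celsius reading is C = 5/9·F - 17.7778.
Require C = 1.5·F: 5/9·F - 17.7778 = 1.5·F.
(-17/18)·F = 17.7778  ⇒  F = -18.82.

-18.82°F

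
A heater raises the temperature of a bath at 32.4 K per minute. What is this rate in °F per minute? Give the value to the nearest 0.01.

58.32 °F/minute

Since only a temperature interval is involved, the additive offset between the scales drops out.
A change of 1 K is a change of 1.8°F, so 32.4 × 1.8 = 58.32.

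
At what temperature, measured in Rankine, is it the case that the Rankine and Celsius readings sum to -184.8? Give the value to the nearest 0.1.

56.8°R

Let R be the Rankine reading. The Celsius reading is C = 5/9·R - 273.15.
Require R + C = -184.8: (14/9)·R - 273.15 = -184.8.
R = (-184.8 + 273.15) / (14/9) = 56.8.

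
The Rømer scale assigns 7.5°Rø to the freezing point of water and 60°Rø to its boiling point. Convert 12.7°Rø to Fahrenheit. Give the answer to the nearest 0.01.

49.83°F

Linear interpolation between the fixed points: C = (12.7 - 7.5) × 100 / (60 - 7.5) = 9.9048°C.
Then 9.9048 × 1.8 + 32 = 49.83°F.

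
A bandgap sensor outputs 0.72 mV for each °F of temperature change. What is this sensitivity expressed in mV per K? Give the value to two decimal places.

1.30 mV per K

Since only a temperature interval is involved, the additive offset between the scales drops out.
A change of 1 K is a change of 1.8°F, so per K the value is 0.72 × 1.8 = 1.30.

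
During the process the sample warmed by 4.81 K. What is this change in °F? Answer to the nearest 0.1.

Only the scale ratio 1.8 matters for a change in temperature.
4.81 × 1.8 = 8.7.

8.7°F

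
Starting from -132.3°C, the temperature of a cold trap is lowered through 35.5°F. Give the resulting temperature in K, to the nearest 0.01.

The 35.5°F change is an interval, so only the factor 5/9 applies: -35.5 × 5/9 = -19.7222°C.
Final Celsius temperature: -132.3000 - 19.7222 = -152.0222°C.
In kelvin: -152.0222 + 273.15 = 121.13 K.

121.13 K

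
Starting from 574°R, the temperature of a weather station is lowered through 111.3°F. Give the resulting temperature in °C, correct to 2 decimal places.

Initial temperature in Celsius: (574 - 491.67) × 5/9 = 45.7389°C.
The 111.3°F change is an interval, so only the factor 5/9 applies: -111.3 × 5/9 = -61.8333°C.
Final Celsius temperature: 45.7389 - 61.8333 = -16.0944°C.

-16.09°C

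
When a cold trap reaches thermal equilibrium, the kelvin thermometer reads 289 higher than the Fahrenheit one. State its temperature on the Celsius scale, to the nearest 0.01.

-59.81°C

Let x be the Fahrenheit reading; then the kelvin reading is 5/9·x + 255.372.
(5/9·x + 255.372) - x = 289  ⇒  (-4/9)·x = 33.6278  ⇒  x = -75.6625°F.
In Celsius: (-75.6625 - 32) × 5/9 = -59.81°C.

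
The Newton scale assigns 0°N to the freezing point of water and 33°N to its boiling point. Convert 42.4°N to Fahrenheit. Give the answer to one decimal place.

263.3°F

Linear interpolation between the fixed points: C = (42.4 - 0) × 100 / (33 - 0) = 128.4848°C.
Then 128.4848 × 1.8 + 32 = 263.3°F.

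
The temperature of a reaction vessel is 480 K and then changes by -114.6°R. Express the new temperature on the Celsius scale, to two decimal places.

Initial temperature in Celsius: 480 - 273.15 = 206.8500°C.
The 114.6°R change is an interval, so only the factor 5/9 applies: -114.6 × 5/9 = -63.6667°C.
Final Celsius temperature: 206.8500 - 63.6667 = 143.1833°C.

143.18°C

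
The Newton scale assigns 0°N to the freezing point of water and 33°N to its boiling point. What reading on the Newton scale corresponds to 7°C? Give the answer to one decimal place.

2.3°N

Linearly onto the Newton scale: 0 + (7.0000 / 100) × (33 - 0) = 2.3°N.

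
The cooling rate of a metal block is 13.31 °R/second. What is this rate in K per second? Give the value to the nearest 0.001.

The quantity depends on a temperature interval, so only the ratio of degree sizes applies; the offset between the scales is irrelevant.
A change of 1°R is a change of 5/9 K, so 13.31 × 5/9 = 7.394.

7.394 K/second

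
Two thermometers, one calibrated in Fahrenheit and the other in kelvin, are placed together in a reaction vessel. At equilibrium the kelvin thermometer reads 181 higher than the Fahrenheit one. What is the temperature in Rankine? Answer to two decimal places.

Let x be the Fahrenheit reading; then the kelvin reading is 5/9·x + 255.372.
(5/9·x + 255.372) - x = 181  ⇒  (-4/9)·x = -74.3722  ⇒  x = 167.3375°F.
In Celsius: (167.3375 - 32) × 5/9 = 75.1875°C.
In Rankine: 75.1875 × 1.8 + 491.67 = 627.01°R.

627.01°R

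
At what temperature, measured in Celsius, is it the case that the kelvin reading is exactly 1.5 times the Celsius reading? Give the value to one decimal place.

546.3°C

Let C be the Celsius reading. The kelvin reading is K = 1·C + 273.15.
Require K = 1.5·C: 1·C + 273.15 = 1.5·C.
(-0.5)·C = -273.15  ⇒  C = 546.3.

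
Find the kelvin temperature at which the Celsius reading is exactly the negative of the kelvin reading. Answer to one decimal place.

136.6 K

Let K be the kelvin reading. The Celsius reading is C = 1·K - 273.15.
Require C = -1·K: 1·K - 273.15 = -1·K.
(2)·K = 273.15  ⇒  K = 136.6.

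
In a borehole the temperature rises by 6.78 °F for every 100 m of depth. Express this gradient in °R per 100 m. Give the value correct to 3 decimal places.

The quantity depends on a temperature interval, so only the ratio of degree sizes applies; the offset between the scales is irrelevant.
A change of 1°F is a change of 1°R, so 6.78 × 1 = 6.780.

6.780 °R/100 m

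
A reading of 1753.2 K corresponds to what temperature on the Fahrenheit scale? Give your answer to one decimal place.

2696.1°F

In Celsius: 1753.2 - 273.15 = 1480.0500°C.
In Fahrenheit: 1480.0500 × 1.8 + 32 = 2696.1°F.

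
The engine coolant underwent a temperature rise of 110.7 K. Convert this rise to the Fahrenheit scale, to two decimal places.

For a temperature interval the offset drops out; only the factor 1.8 applies.
110.7 × 1.8 = 199.26.

199.26°F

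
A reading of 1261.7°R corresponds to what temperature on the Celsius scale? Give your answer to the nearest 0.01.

In Celsius: (1261.7 - 491.67) × 5/9 = 427.7944°C.

427.79°C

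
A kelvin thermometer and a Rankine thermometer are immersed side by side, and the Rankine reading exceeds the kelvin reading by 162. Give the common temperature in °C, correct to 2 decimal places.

Let x be the kelvin reading; then the Rankine reading is 1.8·x.
(1.8·x) - x = 162  ⇒  (0.8)·x = 162  ⇒  x = 202.5000 K.
In Celsius: 202.5 - 273.15 = -70.65°C.

-70.65°C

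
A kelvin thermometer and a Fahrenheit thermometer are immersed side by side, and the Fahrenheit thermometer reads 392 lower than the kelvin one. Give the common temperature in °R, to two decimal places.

Let x be the kelvin reading; then the Fahrenheit reading is 1.8·x - 459.67.
(1.8·x - 459.67) - x = -392  ⇒  (0.8)·x = 67.67  ⇒  x = 84.5875 K.
In Celsius: 84.5875 - 273.15 = -188.5625°C.
In Rankine: -188.5625 × 1.8 + 491.67 = 152.26°R.

152.26°R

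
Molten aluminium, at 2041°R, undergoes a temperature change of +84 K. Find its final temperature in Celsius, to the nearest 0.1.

944.7°C

Initial temperature in Celsius: (2041 - 491.67) × 5/9 = 860.7389°C.
The 84 K change is an interval; Kelvin and Celsius degrees are the same size, so ΔC = +84°C.
Final Celsius temperature: 860.7389 + 84.0000 = 944.7389°C.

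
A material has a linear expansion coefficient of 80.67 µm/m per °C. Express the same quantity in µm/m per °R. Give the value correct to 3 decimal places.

44.817 µm/m per °R

Since only a temperature interval is involved, the additive offset between the scales drops out.
A change of 1°R is a change of 5/9°C, so per °R the value is 80.67 × 5/9 = 44.817.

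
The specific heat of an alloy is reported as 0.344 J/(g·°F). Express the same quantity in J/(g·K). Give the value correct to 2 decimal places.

0.62 J/(g·K)

The quantity depends on a temperature interval, so only the ratio of degree sizes applies; the offset between the scales is irrelevant.
A change of 1 K is a change of 1.8°F, so per K the value is 0.344 × 1.8 = 0.62.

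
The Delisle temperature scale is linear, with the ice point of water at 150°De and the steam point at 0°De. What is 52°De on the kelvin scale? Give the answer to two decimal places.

Linear interpolation between the fixed points: C = (52 - 150) × 100 / (0 - 150) = 65.3333°C.
Then 65.3333 + 273.15 = 338.48 K.

338.48 K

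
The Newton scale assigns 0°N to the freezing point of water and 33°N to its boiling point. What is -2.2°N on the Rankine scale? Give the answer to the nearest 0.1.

Linear interpolation between the fixed points: C = (-2.2 - 0) × 100 / (33 - 0) = -6.6667°C.
Then -6.6667 × 1.8 + 491.67 = 479.7°R.

479.7°R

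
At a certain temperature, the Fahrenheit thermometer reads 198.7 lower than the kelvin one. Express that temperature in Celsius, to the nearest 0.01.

53.06°C

Let x be the kelvin reading; then the Fahrenheit reading is 1.8·x - 459.67.
(1.8·x - 459.67) - x = -198.7  ⇒  (0.8)·x = 260.97  ⇒  x = 326.2125 K.
In Celsius: 326.2125 - 273.15 = 53.06°C.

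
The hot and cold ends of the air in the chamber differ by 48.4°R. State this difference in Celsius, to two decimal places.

26.89°C

An interval of 1°R corresponds to 5/9°C.
48.4 × 5/9 = 26.89.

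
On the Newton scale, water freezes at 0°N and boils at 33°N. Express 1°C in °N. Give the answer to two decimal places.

0.33°N

Linearly onto the Newton scale: 0 + (1.0000 / 100) × (33 - 0) = 0.33°N.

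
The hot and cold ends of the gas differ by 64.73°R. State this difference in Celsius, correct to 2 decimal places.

35.96°C

An interval of 1°R corresponds to 5/9°C.
64.73 × 5/9 = 35.96.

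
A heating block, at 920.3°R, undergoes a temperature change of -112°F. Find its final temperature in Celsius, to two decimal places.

175.91°C

Initial temperature in Celsius: (920.3 - 491.67) × 5/9 = 238.1278°C.
The 112°F change is an interval, so only the factor 5/9 applies: -112 × 5/9 = -62.2222°C.
Final Celsius temperature: 238.1278 - 62.2222 = 175.9056°C.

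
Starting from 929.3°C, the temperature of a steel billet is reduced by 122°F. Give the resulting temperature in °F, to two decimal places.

The 122°F change is an interval, so only the factor 5/9 applies: -122 × 5/9 = -67.7778°C.
Final Celsius temperature: 929.3000 - 67.7778 = 861.5222°C.
In Fahrenheit: 861.5222 × 1.8 + 32 = 1582.74°F.

1582.74°F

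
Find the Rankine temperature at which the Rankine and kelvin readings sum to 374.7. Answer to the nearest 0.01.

Let R be the Rankine reading. The kelvin reading is K = 5/9·R.
Require R + K = 374.7: (14/9)·R = 374.7.
R = (374.7) / (14/9) = 240.88.

240.88°R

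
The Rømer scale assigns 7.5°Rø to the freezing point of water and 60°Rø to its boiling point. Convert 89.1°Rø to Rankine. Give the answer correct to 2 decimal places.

Linear interpolation between the fixed points: C = (89.1 - 7.5) × 100 / (60 - 7.5) = 155.4286°C.
Then 155.4286 × 1.8 + 491.67 = 771.44°R.

771.44°R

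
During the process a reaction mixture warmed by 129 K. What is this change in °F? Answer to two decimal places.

Only the scale ratio 1.8 matters for a change in temperature.
129 × 1.8 = 232.20.

232.20°F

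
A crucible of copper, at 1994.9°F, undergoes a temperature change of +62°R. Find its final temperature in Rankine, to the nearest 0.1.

2516.6°R

Initial temperature in Celsius: (1994.9 - 32) × 5/9 = 1090.5000°C.
The 62°R change is an interval, so only the factor 5/9 applies: +62 × 5/9 = +34.4444°C.
Final Celsius temperature: 1090.5000 + 34.4444 = 1124.9444°C.
In Rankine: 1124.9444 × 1.8 + 491.67 = 2516.6°R.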